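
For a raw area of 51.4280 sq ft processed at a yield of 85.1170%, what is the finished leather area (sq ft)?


Formula: finished = raw * yield / 100
Substituting: finished = 51.4280 * 85.1170 / 100
Result: 43.7740 sq ft


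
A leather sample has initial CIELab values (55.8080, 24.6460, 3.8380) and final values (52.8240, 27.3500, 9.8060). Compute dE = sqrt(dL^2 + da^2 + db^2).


dL = -2.9840, da = 2.7040, db = 5.9680
dE = sqrt((-2.9840)^2 + 2.7040^2 + 5.9680^2) = 7.1995


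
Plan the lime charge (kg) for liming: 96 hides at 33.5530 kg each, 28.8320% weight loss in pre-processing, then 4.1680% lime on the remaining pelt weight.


Total_raw = N * avg_wt = 96 * 33.5530 = 3221.0880 kg
Substrate = Total_raw * (1 - loss/100) = 3221.0880 * (1 - 28.8320/100) = 2292.3839 kg
Lime = Substrate * pct / 100 = 2292.3839 * 4.1680 / 100 = 95.5466 kg


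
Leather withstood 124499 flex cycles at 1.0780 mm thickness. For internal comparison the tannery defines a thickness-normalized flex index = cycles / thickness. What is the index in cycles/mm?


Formula: Index = cycles / thickness
Substituting: Index = 124499 / 1.0780
Result: 115490.7236 cycles/mm


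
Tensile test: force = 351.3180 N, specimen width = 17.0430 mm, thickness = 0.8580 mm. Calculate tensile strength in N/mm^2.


Formula: TS = force / (width * thickness)
Substituting: TS = 351.3180 / (17.0430 * 0.8580)
Result: 24.0252 N/mm^2


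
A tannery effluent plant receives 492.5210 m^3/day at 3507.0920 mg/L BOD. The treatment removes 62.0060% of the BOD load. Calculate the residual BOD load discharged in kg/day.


Load_in = volume * conc / 1000 = 492.5210 * 3507.0920 / 1000 = 1727.3165 kg/day
Removed = Load_in * eff / 100 = 1727.3165 * 62.0060 / 100 = 1071.0398 kg/day
Load_out = Load_in - Removed = 1727.3165 - 1071.0398 = 656.2766 kg/day


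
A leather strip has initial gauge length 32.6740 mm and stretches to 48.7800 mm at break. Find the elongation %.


Formula: Elongation = (Lf - L0) / L0 * 100
Substituting: Elongation = (48.7800 - 32.6740) / 32.6740 * 100
Result: 49.2930 %


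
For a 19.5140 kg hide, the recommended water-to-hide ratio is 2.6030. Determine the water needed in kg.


Formula: Water = hide_weight * ratio
Substituting: Water = 19.5140 * 2.6030
Result: 50.7949 kg


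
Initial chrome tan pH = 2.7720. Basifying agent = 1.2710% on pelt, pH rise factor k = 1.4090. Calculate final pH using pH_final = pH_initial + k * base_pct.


Formula: pH_final = pH_initial + k * base_pct
Substituting: pH_final = 2.7720 + 1.4090 * 1.2710
Result: 4.5628


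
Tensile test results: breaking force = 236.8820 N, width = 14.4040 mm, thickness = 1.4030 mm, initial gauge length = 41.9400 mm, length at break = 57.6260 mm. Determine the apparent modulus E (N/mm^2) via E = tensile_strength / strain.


TS = F / (w * t) = 236.8820 / (14.4040 * 1.4030) = 11.7217 N/mm^2
strain = (Lf - L0) / L0 = (57.6260 - 41.9400) / 41.9400 = 0.3740
E = TS / strain = 11.7217 / 0.3740 = 31.3406 N/mm^2


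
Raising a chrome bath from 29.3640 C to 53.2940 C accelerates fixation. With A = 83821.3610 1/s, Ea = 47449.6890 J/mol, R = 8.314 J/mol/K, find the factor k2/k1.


T1 = 29.3640 + 273.15 = 302.5140 K; T2 = 53.2940 + 273.15 = 326.4440 K
k1 = A * exp(-Ea/(R*T1)) = 83821.3610 * exp(-47449.6890/(8.314*302.5140)) = 5.3702e-04 1/s
k2 = A * exp(-Ea/(R*T2)) = 83821.3610 * exp(-47449.6890/(8.314*326.4440)) = 0.00214095 1/s
k2/k1 = 0.00214095 / 5.3702e-04 = 3.9867


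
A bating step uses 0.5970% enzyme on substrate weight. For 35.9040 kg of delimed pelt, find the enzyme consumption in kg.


Formula: Enzyme = substrate * pct / 100
Substituting: Enzyme = 35.9040 * 0.5970 / 100
Result: 0.2143 kg


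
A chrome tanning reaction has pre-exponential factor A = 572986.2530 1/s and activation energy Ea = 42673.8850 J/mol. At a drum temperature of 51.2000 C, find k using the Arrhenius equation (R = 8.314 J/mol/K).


T_K = T_C + 273.15 = 51.2000 + 273.15 = 324.3500 K
exponent = -Ea / (R * T_K) = -42673.8850 / (8.314 * 324.3500) = -15.8248
k = A * exp(exponent) = 572986.2530 * exp(-15.8248) = 0.0768282 1/s


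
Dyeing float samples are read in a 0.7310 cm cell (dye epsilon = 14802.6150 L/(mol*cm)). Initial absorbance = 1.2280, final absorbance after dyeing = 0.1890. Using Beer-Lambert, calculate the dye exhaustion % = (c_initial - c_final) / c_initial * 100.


c_initial = A_i / (epsilon * l) = 1.2280 / (14802.6150 * 0.7310) = 1.1349e-04 mol/L
c_final = A_f / (epsilon * l) = 0.1890 / (14802.6150 * 0.7310) = 1.7467e-05 mol/L
Exhaustion = (c_initial - c_final) / c_initial * 100 = (1.1349e-04 - 1.7467e-05) / 1.1349e-04 * 100 = 84.6091 %


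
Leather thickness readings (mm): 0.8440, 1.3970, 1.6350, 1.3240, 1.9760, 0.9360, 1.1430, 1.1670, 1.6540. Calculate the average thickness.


Formula: Average = sum / n
Substituting: Average = 12.0760 / 9
Result: 1.3418 mm


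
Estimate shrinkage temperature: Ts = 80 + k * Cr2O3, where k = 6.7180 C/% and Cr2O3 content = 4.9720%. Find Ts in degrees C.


Formula: Ts = 80 + k * Cr2O3
Substituting: Ts = 80 + 6.7180 * 4.9720
Result: 113.4019 C


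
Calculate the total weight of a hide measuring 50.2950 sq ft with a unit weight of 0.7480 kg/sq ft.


Formula: Weight = area * weight_per_sqft
Substituting: Weight = 50.2950 * 0.7480
Result: 37.6207 kg


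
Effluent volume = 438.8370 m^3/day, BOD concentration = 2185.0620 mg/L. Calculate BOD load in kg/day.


Formula: BOD_load = volume * conc / 1000
Substituting: BOD_load = 438.8370 * 2185.0620 / 1000
Result: 958.8861 kg/day


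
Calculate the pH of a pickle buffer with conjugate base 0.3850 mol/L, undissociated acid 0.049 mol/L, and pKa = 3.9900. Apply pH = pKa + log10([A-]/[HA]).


ratio = [A-] / [HA] = 0.3850 / 0.049 = 7.8571
log10(ratio) = 0.8953
pH = pKa + log10(ratio) = 3.9900 + 0.8953 = 4.8853


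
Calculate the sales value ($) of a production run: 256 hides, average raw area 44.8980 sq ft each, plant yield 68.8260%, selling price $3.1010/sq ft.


Raw_total = N * avg_area = 256 * 44.8980 = 11493.8880 sq ft
Finished = Raw_total * yield / 100 = 11493.8880 * 68.8260 / 100 = 7910.7834 sq ft
Value = Finished * price = 7910.7834 * 3.1010 = 24531.3392 $


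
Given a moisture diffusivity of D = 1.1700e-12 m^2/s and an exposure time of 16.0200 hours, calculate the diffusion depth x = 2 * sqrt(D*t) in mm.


t = 16.0200 hr * 3600 = 57672.0000 s
D * t = 1.1700e-12 * 57672.0000 = 6.7476e-08
x = 2 * sqrt(D*t) = 2 * sqrt(6.7476e-08) = 5.1952e-04 m = 0.5195 mm


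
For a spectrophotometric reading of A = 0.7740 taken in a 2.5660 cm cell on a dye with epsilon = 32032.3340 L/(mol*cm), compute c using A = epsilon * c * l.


Formula: c = A / (epsilon * l)
Substituting: c = 0.7740 / (32032.3340 * 2.5660)
Result: 9.4166e-06 mol/L


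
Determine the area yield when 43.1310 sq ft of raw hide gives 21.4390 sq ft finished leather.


Formula: Yield = finished / raw * 100
Substituting: Yield = 21.4390 / 43.1310 * 100
Result: 49.7067 %


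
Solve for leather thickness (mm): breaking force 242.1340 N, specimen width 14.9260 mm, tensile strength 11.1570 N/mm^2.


Formula: t = F / (TS * w)
Substituting: t = 242.1340 / (11.1570 * 14.9260)
Result: 1.4540 mm


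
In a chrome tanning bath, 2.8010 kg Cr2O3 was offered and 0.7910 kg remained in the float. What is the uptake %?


Formula: Uptake = (offered - residual) / offered * 100
Substituting: Uptake = (2.8010 - 0.7910) / 2.8010 * 100
Result: 71.7601 %


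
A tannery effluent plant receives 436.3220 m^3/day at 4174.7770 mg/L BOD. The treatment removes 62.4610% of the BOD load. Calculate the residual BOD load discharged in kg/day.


Load_in = volume * conc / 1000 = 436.3220 * 4174.7770 / 1000 = 1821.5471 kg/day
Removed = Load_in * eff / 100 = 1821.5471 * 62.4610 / 100 = 1137.7565 kg/day
Load_out = Load_in - Removed = 1821.5471 - 1137.7565 = 683.7905 kg/day


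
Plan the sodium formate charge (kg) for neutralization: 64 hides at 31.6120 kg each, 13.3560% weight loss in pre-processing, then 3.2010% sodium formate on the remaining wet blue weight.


Total_raw = N * avg_wt = 64 * 31.6120 = 2023.1680 kg
Substrate = Total_raw * (1 - loss/100) = 2023.1680 * (1 - 13.3560/100) = 1752.9537 kg
Neutralizer = Substrate * pct / 100 = 1752.9537 * 3.2010 / 100 = 56.1120 kg


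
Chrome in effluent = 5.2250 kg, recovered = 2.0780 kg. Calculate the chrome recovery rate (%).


Formula: Recovery = recovered / input * 100
Substituting: Recovery = 2.0780 / 5.2250 * 100
Result: 39.7703 %


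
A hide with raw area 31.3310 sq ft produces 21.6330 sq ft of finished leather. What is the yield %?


Formula: Yield = finished / raw * 100
Substituting: Yield = 21.6330 / 31.3310 * 100
Result: 69.0466 %


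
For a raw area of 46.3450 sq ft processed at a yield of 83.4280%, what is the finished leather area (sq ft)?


Formula: finished = raw * yield / 100
Substituting: finished = 46.3450 * 83.4280 / 100
Result: 38.6647 sq ft


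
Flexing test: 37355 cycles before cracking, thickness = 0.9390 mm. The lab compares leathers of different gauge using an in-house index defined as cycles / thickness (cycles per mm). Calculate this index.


Formula: Index = cycles / thickness
Substituting: Index = 37355 / 0.9390
Result: 39781.6826 cycles/mm


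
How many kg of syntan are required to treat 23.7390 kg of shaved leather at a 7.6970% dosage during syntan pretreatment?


Formula: Syntan = substrate * pct / 100
Substituting: Syntan = 23.7390 * 7.6970 / 100
Result: 1.8272 kg


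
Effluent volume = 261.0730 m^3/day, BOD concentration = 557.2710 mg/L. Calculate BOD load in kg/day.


Formula: BOD_load = volume * conc / 1000
Substituting: BOD_load = 261.0730 * 557.2710 / 1000
Result: 145.4884 kg/day


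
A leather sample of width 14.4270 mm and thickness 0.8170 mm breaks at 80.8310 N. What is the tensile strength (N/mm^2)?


Formula: TS = force / (width * thickness)
Substituting: TS = 80.8310 / (14.4270 * 0.8170)
Result: 6.8577 N/mm^2


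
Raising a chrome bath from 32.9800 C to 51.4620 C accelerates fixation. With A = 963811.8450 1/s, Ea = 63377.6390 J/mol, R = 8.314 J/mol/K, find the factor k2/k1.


T1 = 32.9800 + 273.15 = 306.1300 K; T2 = 51.4620 + 273.15 = 324.6120 K
k1 = A * exp(-Ea/(R*T1)) = 963811.8450 * exp(-63377.6390/(8.314*306.1300)) = 1.4775e-05 1/s
k2 = A * exp(-Ea/(R*T2)) = 963811.8450 * exp(-63377.6390/(8.314*324.6120)) = 6.0992e-05 1/s
k2/k1 = 6.0992e-05 / 1.4775e-05 = 4.1279


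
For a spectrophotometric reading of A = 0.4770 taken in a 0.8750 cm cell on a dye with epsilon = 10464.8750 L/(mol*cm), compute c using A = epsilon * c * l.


Formula: c = A / (epsilon * l)
Substituting: c = 0.4770 / (10464.8750 * 0.8750)
Result: 5.2093e-05 mol/L


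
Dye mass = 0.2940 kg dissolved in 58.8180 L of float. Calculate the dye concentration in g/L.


Formula: Conc = dye_mass(kg) / volume(L) * 1000
Substituting: Conc = 0.2940 / 58.8180 * 1000
Result: 4.9985 g/L


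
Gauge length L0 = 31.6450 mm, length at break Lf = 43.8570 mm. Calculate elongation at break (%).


Formula: Elongation = (Lf - L0) / L0 * 100
Substituting: Elongation = (43.8570 - 31.6450) / 31.6450 * 100
Result: 38.5906 %


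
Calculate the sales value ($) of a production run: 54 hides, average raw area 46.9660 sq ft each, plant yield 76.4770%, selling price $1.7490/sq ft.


Raw_total = N * avg_area = 54 * 46.9660 = 2536.1640 sq ft
Finished = Raw_total * yield / 100 = 2536.1640 * 76.4770 / 100 = 1939.5821 sq ft
Value = Finished * price = 1939.5821 * 1.7490 = 3392.3292 $


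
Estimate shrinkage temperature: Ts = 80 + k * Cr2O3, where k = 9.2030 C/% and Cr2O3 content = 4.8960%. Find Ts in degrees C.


Formula: Ts = 80 + k * Cr2O3
Substituting: Ts = 80 + 9.2030 * 4.8960
Result: 125.0579 C


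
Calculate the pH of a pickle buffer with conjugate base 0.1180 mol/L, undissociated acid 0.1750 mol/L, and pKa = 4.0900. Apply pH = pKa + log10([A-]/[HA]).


ratio = [A-] / [HA] = 0.1180 / 0.1750 = 0.6743
log10(ratio) = -0.1712
pH = pKa + log10(ratio) = 4.0900 - 0.1712 = 3.9188


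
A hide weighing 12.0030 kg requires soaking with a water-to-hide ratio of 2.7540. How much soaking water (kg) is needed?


Formula: Water = hide_weight * ratio
Substituting: Water = 12.0030 * 2.7540
Result: 33.0563 kg


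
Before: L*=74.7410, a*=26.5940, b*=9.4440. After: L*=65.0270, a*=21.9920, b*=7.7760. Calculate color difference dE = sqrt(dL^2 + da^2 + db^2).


dL = -9.7140, da = -4.6020, db = -1.6680
dE = sqrt((-9.7140)^2 + (-4.6020)^2 + (-1.6680)^2) = 10.8776


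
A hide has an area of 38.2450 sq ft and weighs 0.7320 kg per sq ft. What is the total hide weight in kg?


Formula: Weight = area * weight_per_sqft
Substituting: Weight = 38.2450 * 0.7320
Result: 27.9953 kg


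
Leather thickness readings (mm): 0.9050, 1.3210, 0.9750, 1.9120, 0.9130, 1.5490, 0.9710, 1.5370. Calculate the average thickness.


Formula: Average = sum / n
Substituting: Average = 10.0830 / 8
Result: 1.2604 mm


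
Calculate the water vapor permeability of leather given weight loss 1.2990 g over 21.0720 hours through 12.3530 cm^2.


Formula: WVP = loss / (area * time)
Substituting: WVP = 1.2990 / (12.3530 * 21.0720)
Result: 0.00499035 g/(cm^2*hr)


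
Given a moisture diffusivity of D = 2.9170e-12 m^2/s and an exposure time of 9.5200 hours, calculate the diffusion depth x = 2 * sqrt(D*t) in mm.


t = 9.5200 hr * 3600 = 34272.0000 s
D * t = 2.9170e-12 * 34272.0000 = 9.9971e-08
x = 2 * sqrt(D*t) = 2 * sqrt(9.9971e-08) = 6.3237e-04 m = 0.6324 mm


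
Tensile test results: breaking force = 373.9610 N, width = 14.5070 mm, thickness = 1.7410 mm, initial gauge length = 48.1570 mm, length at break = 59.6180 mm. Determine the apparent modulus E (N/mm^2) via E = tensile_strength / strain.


TS = F / (w * t) = 373.9610 / (14.5070 * 1.7410) = 14.8064 N/mm^2
strain = (Lf - L0) / L0 = (59.6180 - 48.1570) / 48.1570 = 0.2380
E = TS / strain = 14.8064 / 0.2380 = 62.2138 N/mm^2


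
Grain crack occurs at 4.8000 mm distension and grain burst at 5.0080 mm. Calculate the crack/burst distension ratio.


Formula: Ratio = crack / burst
Substituting: Ratio = 4.8000 / 5.0080
Result: 0.9585


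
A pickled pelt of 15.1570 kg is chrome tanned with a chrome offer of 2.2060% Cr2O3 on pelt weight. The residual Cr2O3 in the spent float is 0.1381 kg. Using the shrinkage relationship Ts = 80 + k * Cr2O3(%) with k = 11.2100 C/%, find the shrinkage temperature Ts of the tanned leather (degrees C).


Offered = pelt * offer_pct / 100 = 15.1570 * 2.2060 / 100 = 0.3344 kg
Uptake = offered - residual = 0.3344 - 0.1381 = 0.1963 kg
Cr2O3% on pelt = uptake / pelt * 100 = 0.1963 / 15.1570 * 100 = 1.2949 %
Ts = 80 + k * Cr2O3% = 80 + 11.2100 * 1.2949 = 94.5155 C


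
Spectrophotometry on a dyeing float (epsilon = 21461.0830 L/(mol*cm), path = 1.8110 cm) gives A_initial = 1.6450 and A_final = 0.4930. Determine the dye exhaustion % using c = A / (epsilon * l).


c_initial = A_i / (epsilon * l) = 1.6450 / (21461.0830 * 1.8110) = 4.2325e-05 mol/L
c_final = A_f / (epsilon * l) = 0.4930 / (21461.0830 * 1.8110) = 1.2685e-05 mol/L
Exhaustion = (c_initial - c_final) / c_initial * 100 = (4.2325e-05 - 1.2685e-05) / 4.2325e-05 * 100 = 70.0304 %


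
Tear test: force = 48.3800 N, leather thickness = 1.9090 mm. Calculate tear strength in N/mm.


Formula: Tear strength = force / thickness
Substituting: Tear strength = 48.3800 / 1.9090
Result: 25.3431 N/mm


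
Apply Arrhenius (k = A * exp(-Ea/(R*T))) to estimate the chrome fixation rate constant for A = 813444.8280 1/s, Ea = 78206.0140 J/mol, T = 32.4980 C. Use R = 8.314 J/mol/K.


T_K = T_C + 273.15 = 32.4980 + 273.15 = 305.6480 K
exponent = -Ea / (R * T_K) = -78206.0140 / (8.314 * 305.6480) = -30.7757
k = A * exp(exponent) = 813444.8280 * exp(-30.7757) = 3.5042e-08 1/s


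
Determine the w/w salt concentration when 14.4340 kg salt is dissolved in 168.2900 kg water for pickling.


Formula: Conc = salt / (water + salt) * 100
Substituting: Conc = 14.4340 / (168.2900 + 14.4340) * 100
Result: 7.8993 %


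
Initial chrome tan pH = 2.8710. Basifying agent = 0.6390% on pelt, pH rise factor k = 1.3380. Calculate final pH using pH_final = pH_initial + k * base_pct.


Formula: pH_final = pH_initial + k * base_pct
Substituting: pH_final = 2.8710 + 1.3380 * 0.6390
Result: 3.7260


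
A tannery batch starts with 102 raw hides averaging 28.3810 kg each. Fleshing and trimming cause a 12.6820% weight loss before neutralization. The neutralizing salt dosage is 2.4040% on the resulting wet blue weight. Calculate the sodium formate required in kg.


Total_raw = N * avg_wt = 102 * 28.3810 = 2894.8620 kg
Substrate = Total_raw * (1 - loss/100) = 2894.8620 * (1 - 12.6820/100) = 2527.7356 kg
Neutralizer = Substrate * pct / 100 = 2527.7356 * 2.4040 / 100 = 60.7668 kg


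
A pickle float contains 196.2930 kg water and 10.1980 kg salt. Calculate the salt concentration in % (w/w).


Formula: Conc = salt / (water + salt) * 100
Substituting: Conc = 10.1980 / (196.2930 + 10.1980) * 100
Result: 4.9387 %


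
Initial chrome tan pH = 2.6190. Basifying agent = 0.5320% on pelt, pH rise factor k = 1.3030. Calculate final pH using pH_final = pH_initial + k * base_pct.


Formula: pH_final = pH_initial + k * base_pct
Substituting: pH_final = 2.6190 + 1.3030 * 0.5320
Result: 3.3122


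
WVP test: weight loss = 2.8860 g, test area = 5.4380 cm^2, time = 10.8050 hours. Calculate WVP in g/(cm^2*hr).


Formula: WVP = loss / (area * time)
Substituting: WVP = 2.8860 / (5.4380 * 10.8050)
Result: 0.0491171 g/(cm^2*hr)


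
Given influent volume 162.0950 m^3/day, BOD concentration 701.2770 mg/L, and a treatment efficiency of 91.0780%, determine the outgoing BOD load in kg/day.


Load_in = volume * conc / 1000 = 162.0950 * 701.2770 / 1000 = 113.6735 kg/day
Removed = Load_in * eff / 100 = 113.6735 * 91.0780 / 100 = 103.5315 kg/day
Load_out = Load_in - Removed = 113.6735 - 103.5315 = 10.1419 kg/day


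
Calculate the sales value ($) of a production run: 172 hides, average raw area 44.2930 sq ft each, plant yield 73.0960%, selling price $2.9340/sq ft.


Raw_total = N * avg_area = 172 * 44.2930 = 7618.3960 sq ft
Finished = Raw_total * yield / 100 = 7618.3960 * 73.0960 / 100 = 5568.7427 sq ft
Value = Finished * price = 5568.7427 * 2.9340 = 16338.6912 $


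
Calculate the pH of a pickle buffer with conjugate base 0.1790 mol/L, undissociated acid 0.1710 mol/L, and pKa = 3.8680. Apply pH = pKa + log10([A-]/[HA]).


ratio = [A-] / [HA] = 0.1790 / 0.1710 = 1.0468
log10(ratio) = 0.0198569
pH = pKa + log10(ratio) = 3.8680 + 0.0198569 = 3.8879


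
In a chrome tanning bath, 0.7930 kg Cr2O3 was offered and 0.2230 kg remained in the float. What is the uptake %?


Formula: Uptake = (offered - residual) / offered * 100
Substituting: Uptake = (0.7930 - 0.2230) / 0.7930 * 100
Result: 71.8789 %


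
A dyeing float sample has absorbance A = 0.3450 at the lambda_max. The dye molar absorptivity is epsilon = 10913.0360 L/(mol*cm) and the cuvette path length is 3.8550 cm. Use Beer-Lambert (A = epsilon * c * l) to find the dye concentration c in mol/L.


Formula: c = A / (epsilon * l)
Substituting: c = 0.3450 / (10913.0360 * 3.8550)
Result: 8.2007e-06 mol/L


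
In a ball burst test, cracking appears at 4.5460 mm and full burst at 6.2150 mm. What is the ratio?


Formula: Ratio = crack / burst
Substituting: Ratio = 4.5460 / 6.2150
Result: 0.7315


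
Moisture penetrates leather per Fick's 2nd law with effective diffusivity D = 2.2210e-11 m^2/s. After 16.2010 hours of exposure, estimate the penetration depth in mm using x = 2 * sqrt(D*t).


t = 16.2010 hr * 3600 = 58323.6000 s
D * t = 2.2210e-11 * 58323.6000 = 1.2954e-06
x = 2 * sqrt(D*t) = 2 * sqrt(1.2954e-06) = 0.00227628 m = 2.2763 mm


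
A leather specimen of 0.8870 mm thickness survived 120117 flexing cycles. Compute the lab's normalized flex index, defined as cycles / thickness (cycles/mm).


Formula: Index = cycles / thickness
Substituting: Index = 120117 / 0.8870
Result: 135419.3912 cycles/mm


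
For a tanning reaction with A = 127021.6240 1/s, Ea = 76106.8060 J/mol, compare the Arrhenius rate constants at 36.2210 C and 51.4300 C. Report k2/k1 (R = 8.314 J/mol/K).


T1 = 36.2210 + 273.15 = 309.3710 K; T2 = 51.4300 + 273.15 = 324.5800 K
k1 = A * exp(-Ea/(R*T1)) = 127021.6240 * exp(-76106.8060/(8.314*309.3710)) = 1.7924e-08 1/s
k2 = A * exp(-Ea/(R*T2)) = 127021.6240 * exp(-76106.8060/(8.314*324.5800)) = 7.1709e-08 1/s
k2/k1 = 7.1709e-08 / 1.7924e-08 = 4.0007


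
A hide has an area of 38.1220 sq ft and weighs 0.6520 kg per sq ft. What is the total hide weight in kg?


Formula: Weight = area * weight_per_sqft
Substituting: Weight = 38.1220 * 0.6520
Result: 24.8555 kg


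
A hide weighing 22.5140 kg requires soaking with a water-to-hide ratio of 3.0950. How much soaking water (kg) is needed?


Formula: Water = hide_weight * ratio
Substituting: Water = 22.5140 * 3.0950
Result: 69.6808 kg


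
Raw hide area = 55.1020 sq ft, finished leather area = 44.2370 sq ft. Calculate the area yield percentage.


Formula: Yield = finished / raw * 100
Substituting: Yield = 44.2370 / 55.1020 * 100
Result: 80.2820 %


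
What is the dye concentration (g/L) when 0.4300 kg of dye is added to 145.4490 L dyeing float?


Formula: Conc = dye_mass(kg) / volume(L) * 1000
Substituting: Conc = 0.4300 / 145.4490 * 1000
Result: 2.9564 g/L


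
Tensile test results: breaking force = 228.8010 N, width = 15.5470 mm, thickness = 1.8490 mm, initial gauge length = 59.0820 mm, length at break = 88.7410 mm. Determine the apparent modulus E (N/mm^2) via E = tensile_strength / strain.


TS = F / (w * t) = 228.8010 / (15.5470 * 1.8490) = 7.9593 N/mm^2
strain = (Lf - L0) / L0 = (88.7410 - 59.0820) / 59.0820 = 0.5020
E = TS / strain = 7.9593 / 0.5020 = 15.8552 N/mm^2


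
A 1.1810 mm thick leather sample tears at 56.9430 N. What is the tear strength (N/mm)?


Formula: Tear strength = force / thickness
Substituting: Tear strength = 56.9430 / 1.1810
Result: 48.2159 N/mm


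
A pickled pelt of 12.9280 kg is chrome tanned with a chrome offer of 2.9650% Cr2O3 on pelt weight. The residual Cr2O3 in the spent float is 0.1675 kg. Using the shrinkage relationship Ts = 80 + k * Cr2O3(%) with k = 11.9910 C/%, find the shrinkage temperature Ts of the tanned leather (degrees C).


Offered = pelt * offer_pct / 100 = 12.9280 * 2.9650 / 100 = 0.3833 kg
Uptake = offered - residual = 0.3833 - 0.1675 = 0.2158 kg
Cr2O3% on pelt = uptake / pelt * 100 = 0.2158 / 12.9280 * 100 = 1.6694 %
Ts = 80 + k * Cr2O3% = 80 + 11.9910 * 1.6694 = 100.0173 C


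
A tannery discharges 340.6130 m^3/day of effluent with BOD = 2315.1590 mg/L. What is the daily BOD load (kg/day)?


Formula: BOD_load = volume * conc / 1000
Substituting: BOD_load = 340.6130 * 2315.1590 / 1000
Result: 788.5733 kg/day


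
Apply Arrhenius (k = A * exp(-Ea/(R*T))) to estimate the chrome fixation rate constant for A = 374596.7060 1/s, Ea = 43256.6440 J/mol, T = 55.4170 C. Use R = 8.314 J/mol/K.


T_K = T_C + 273.15 = 55.4170 + 273.15 = 328.5670 K
exponent = -Ea / (R * T_K) = -43256.6440 / (8.314 * 328.5670) = -15.8350
k = A * exp(exponent) = 374596.7060 * exp(-15.8350) = 0.0497162 1/s


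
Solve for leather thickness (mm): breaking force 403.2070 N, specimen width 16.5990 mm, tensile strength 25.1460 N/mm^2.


Formula: t = F / (TS * w)
Substituting: t = 403.2070 / (25.1460 * 16.5990)
Result: 0.9660 mm


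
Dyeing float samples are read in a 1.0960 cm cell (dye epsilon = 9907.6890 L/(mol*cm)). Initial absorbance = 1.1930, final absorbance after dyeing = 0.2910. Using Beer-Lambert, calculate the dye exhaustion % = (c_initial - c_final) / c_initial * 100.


c_initial = A_i / (epsilon * l) = 1.1930 / (9907.6890 * 1.0960) = 1.0986e-04 mol/L
c_final = A_f / (epsilon * l) = 0.2910 / (9907.6890 * 1.0960) = 2.6798e-05 mol/L
Exhaustion = (c_initial - c_final) / c_initial * 100 = (1.0986e-04 - 2.6798e-05) / 1.0986e-04 * 100 = 75.6077 %


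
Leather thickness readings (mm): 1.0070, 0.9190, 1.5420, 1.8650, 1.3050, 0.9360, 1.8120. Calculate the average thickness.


Formula: Average = sum / n
Substituting: Average = 9.3860 / 7
Result: 1.3409 mm


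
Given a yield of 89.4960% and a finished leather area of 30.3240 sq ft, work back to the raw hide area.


Formula: raw = finished * 100 / yield
Substituting: raw = 30.3240 * 100 / 89.4960
Result: 33.8831 sq ft


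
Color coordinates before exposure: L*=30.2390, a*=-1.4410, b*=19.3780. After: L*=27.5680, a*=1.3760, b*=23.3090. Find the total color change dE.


dL = -2.6710, da = 2.8170, db = 3.9310
dE = sqrt((-2.6710)^2 + 2.8170^2 + 3.9310^2) = 5.5247


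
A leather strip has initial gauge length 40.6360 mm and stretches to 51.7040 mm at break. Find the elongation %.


Formula: Elongation = (Lf - L0) / L0 * 100
Substituting: Elongation = (51.7040 - 40.6360) / 40.6360 * 100
Result: 27.2369 %


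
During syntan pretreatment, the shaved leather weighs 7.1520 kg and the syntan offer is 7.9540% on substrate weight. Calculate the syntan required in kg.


Formula: Syntan = substrate * pct / 100
Substituting: Syntan = 7.1520 * 7.9540 / 100
Result: 0.5689 kg


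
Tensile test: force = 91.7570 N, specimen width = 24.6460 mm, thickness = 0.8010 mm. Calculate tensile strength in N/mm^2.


Formula: TS = force / (width * thickness)
Substituting: TS = 91.7570 / (24.6460 * 0.8010)
Result: 4.6479 N/mm^2


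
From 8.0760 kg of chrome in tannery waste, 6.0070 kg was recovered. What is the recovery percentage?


Formula: Recovery = recovered / input * 100
Substituting: Recovery = 6.0070 / 8.0760 * 100
Result: 74.3809 %


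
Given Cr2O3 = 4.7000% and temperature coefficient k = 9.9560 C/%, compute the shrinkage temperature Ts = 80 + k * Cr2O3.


Formula: Ts = 80 + k * Cr2O3
Substituting: Ts = 80 + 9.9560 * 4.7000
Result: 126.7932 C


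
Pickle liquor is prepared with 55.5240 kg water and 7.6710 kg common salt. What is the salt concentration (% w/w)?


Formula: Conc = salt / (water + salt) * 100
Substituting: Conc = 7.6710 / (55.5240 + 7.6710) * 100
Result: 12.1386 %


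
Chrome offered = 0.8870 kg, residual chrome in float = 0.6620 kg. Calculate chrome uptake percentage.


Formula: Uptake = (offered - residual) / offered * 100
Substituting: Uptake = (0.8870 - 0.6620) / 0.8870 * 100
Result: 25.3664 %


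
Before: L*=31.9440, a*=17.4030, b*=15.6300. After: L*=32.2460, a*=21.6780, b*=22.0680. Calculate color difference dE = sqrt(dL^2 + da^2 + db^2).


dL = 0.3020, da = 4.2750, db = 6.4380
dE = sqrt(0.3020^2 + 4.2750^2 + 6.4380^2) = 7.7340


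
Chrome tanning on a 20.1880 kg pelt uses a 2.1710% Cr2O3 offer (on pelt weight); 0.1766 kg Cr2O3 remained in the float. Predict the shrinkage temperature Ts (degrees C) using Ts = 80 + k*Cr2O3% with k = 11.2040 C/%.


Offered = pelt * offer_pct / 100 = 20.1880 * 2.1710 / 100 = 0.4383 kg
Uptake = offered - residual = 0.4383 - 0.1766 = 0.2617 kg
Cr2O3% on pelt = uptake / pelt * 100 = 0.2617 / 20.1880 * 100 = 1.2962 %
Ts = 80 + k * Cr2O3% = 80 + 11.2040 * 1.2962 = 94.5229 C


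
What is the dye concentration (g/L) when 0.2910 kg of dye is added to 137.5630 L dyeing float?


Formula: Conc = dye_mass(kg) / volume(L) * 1000
Substituting: Conc = 0.2910 / 137.5630 * 1000
Result: 2.1154 g/L


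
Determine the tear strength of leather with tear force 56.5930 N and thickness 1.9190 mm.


Formula: Tear strength = force / thickness
Substituting: Tear strength = 56.5930 / 1.9190
Result: 29.4909 N/mm


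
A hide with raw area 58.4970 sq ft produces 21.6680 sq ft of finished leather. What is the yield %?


Formula: Yield = finished / raw * 100
Substituting: Yield = 21.6680 / 58.4970 * 100
Result: 37.0412 %


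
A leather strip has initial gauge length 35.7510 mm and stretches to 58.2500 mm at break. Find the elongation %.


Formula: Elongation = (Lf - L0) / L0 * 100
Substituting: Elongation = (58.2500 - 35.7510) / 35.7510 * 100
Result: 62.9325 %


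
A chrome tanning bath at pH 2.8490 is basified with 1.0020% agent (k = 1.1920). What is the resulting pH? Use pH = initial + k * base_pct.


Formula: pH_final = pH_initial + k * base_pct
Substituting: pH_final = 2.8490 + 1.1920 * 1.0020
Result: 4.0434


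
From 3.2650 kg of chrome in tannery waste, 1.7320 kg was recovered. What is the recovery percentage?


Formula: Recovery = recovered / input * 100
Substituting: Recovery = 1.7320 / 3.2650 * 100
Result: 53.0475 %


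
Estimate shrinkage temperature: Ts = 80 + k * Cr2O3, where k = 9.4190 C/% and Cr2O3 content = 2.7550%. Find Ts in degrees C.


Formula: Ts = 80 + k * Cr2O3
Substituting: Ts = 80 + 9.4190 * 2.7550
Result: 105.9493 C


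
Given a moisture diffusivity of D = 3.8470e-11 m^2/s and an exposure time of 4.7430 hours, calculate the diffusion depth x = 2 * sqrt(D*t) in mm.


t = 4.7430 hr * 3600 = 17074.8000 s
D * t = 3.8470e-11 * 17074.8000 = 6.5687e-07
x = 2 * sqrt(D*t) = 2 * sqrt(6.5687e-07) = 0.00162095 m = 1.6209 mm


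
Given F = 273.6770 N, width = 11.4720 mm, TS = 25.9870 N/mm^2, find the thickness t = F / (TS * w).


Formula: t = F / (TS * w)
Substituting: t = 273.6770 / (25.9870 * 11.4720)
Result: 0.9180 mm


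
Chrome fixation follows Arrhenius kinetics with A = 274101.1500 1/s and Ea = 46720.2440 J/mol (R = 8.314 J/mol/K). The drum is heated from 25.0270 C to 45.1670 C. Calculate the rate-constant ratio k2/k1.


T1 = 25.0270 + 273.15 = 298.1770 K; T2 = 45.1670 + 273.15 = 318.3170 K
k1 = A * exp(-Ea/(R*T1)) = 274101.1500 * exp(-46720.2440/(8.314*298.1770)) = 0.00179128 1/s
k2 = A * exp(-Ea/(R*T2)) = 274101.1500 * exp(-46720.2440/(8.314*318.3170)) = 0.00590222 1/s
k2/k1 = 0.00590222 / 0.00179128 = 3.2950


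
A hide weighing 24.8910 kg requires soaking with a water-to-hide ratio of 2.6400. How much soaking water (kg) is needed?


Formula: Water = hide_weight * ratio
Substituting: Water = 24.8910 * 2.6400
Result: 65.7122 kg


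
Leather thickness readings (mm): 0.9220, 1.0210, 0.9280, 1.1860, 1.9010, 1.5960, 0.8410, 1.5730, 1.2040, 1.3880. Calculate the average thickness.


Formula: Average = sum / n
Substituting: Average = 12.5600 / 10
Result: 1.2560 mm


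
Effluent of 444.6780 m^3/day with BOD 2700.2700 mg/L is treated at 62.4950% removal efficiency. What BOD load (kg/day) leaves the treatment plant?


Load_in = volume * conc / 1000 = 444.6780 * 2700.2700 / 1000 = 1200.7507 kg/day
Removed = Load_in * eff / 100 = 1200.7507 * 62.4950 / 100 = 750.4091 kg/day
Load_out = Load_in - Removed = 1200.7507 - 750.4091 = 450.3415 kg/day


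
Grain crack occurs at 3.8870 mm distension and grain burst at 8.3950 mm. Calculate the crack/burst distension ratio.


Formula: Ratio = crack / burst
Substituting: Ratio = 3.8870 / 8.3950
Result: 0.4630


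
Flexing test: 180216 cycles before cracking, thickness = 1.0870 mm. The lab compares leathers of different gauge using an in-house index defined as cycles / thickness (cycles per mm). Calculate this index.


Formula: Index = cycles / thickness
Substituting: Index = 180216 / 1.0870
Result: 165792.0883 cycles/mm


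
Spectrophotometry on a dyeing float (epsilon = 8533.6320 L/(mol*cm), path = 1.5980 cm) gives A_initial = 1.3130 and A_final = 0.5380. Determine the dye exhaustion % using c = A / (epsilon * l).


c_initial = A_i / (epsilon * l) = 1.3130 / (8533.6320 * 1.5980) = 9.6284e-05 mol/L
c_final = A_f / (epsilon * l) = 0.5380 / (8533.6320 * 1.5980) = 3.9452e-05 mol/L
Exhaustion = (c_initial - c_final) / c_initial * 100 = (9.6284e-05 - 3.9452e-05) / 9.6284e-05 * 100 = 59.0251 %


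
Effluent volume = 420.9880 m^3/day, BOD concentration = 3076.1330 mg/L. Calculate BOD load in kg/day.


Formula: BOD_load = volume * conc / 1000
Substituting: BOD_load = 420.9880 * 3076.1330 / 1000
Result: 1295.0151 kg/day


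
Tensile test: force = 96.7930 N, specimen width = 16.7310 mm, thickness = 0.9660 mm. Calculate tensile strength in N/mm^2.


Formula: TS = force / (width * thickness)
Substituting: TS = 96.7930 / (16.7310 * 0.9660)
Result: 5.9889 N/mm^2


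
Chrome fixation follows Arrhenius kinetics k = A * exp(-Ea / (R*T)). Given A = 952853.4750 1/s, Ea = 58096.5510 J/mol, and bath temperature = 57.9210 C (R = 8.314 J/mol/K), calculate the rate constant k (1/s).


T_K = T_C + 273.15 = 57.9210 + 273.15 = 331.0710 K
exponent = -Ea / (R * T_K) = -58096.5510 / (8.314 * 331.0710) = -21.1066
k = A * exp(exponent) = 952853.4750 * exp(-21.1066) = 6.4942e-04 1/s


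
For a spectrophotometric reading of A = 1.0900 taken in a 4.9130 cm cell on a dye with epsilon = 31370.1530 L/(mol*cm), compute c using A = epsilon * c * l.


Formula: c = A / (epsilon * l)
Substituting: c = 1.0900 / (31370.1530 * 4.9130)
Result: 7.0723e-06 mol/L


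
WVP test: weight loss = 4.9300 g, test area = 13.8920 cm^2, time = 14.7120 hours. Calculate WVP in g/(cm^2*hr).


Formula: WVP = loss / (area * time)
Substituting: WVP = 4.9300 / (13.8920 * 14.7120)
Result: 0.0241218 g/(cm^2*hr)


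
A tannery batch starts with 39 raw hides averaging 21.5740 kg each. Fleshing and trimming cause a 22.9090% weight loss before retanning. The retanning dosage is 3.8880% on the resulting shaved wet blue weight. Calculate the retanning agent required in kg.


Total_raw = N * avg_wt = 39 * 21.5740 = 841.3860 kg
Substrate = Total_raw * (1 - loss/100) = 841.3860 * (1 - 22.9090/100) = 648.6329 kg
Retan = Substrate * pct / 100 = 648.6329 * 3.8880 / 100 = 25.2188 kg


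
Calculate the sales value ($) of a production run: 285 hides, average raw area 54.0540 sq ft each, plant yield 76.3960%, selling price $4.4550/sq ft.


Raw_total = N * avg_area = 285 * 54.0540 = 15405.3900 sq ft
Finished = Raw_total * yield / 100 = 15405.3900 * 76.3960 / 100 = 11769.1017 sq ft
Value = Finished * price = 11769.1017 * 4.4550 = 52431.3483 $


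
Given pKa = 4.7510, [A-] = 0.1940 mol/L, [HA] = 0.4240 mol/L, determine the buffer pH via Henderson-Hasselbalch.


ratio = [A-] / [HA] = 0.1940 / 0.4240 = 0.4575
log10(ratio) = -0.3396
pH = pKa + log10(ratio) = 4.7510 - 0.3396 = 4.4114


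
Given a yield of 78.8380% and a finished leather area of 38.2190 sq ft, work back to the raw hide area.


Formula: raw = finished * 100 / yield
Substituting: raw = 38.2190 * 100 / 78.8380
Result: 48.4779 sq ft


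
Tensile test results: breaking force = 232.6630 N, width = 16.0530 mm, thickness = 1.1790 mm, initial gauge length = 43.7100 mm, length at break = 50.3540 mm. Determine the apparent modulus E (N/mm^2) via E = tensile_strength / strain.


TS = F / (w * t) = 232.6630 / (16.0530 * 1.1790) = 12.2930 N/mm^2
strain = (Lf - L0) / L0 = (50.3540 - 43.7100) / 43.7100 = 0.1520
E = TS / strain = 12.2930 / 0.1520 = 80.8739 N/mm^2


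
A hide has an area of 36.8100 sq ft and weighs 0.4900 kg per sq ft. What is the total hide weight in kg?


Formula: Weight = area * weight_per_sqft
Substituting: Weight = 36.8100 * 0.4900
Result: 18.0369 kg


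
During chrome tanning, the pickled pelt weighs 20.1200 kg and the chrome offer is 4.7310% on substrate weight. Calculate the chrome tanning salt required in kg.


Formula: Chrome = substrate * pct / 100
Substituting: Chrome = 20.1200 * 4.7310 / 100
Result: 0.9519 kg


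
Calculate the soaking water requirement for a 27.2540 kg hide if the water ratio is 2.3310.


Formula: Water = hide_weight * ratio
Substituting: Water = 27.2540 * 2.3310
Result: 63.5291 kg


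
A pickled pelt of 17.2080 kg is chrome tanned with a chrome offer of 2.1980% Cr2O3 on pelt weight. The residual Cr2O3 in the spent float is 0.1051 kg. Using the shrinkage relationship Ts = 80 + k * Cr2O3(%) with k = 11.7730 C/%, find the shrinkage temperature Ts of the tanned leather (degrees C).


Offered = pelt * offer_pct / 100 = 17.2080 * 2.1980 / 100 = 0.3782 kg
Uptake = offered - residual = 0.3782 - 0.1051 = 0.2731 kg
Cr2O3% on pelt = uptake / pelt * 100 = 0.2731 / 17.2080 * 100 = 1.5872 %
Ts = 80 + k * Cr2O3% = 80 + 11.7730 * 1.5872 = 98.6865 C


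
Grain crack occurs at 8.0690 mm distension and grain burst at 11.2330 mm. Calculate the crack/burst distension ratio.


Formula: Ratio = crack / burst
Substituting: Ratio = 8.0690 / 11.2330
Result: 0.7183


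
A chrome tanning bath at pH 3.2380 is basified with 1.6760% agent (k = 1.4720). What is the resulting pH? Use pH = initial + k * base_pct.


Formula: pH_final = pH_initial + k * base_pct
Substituting: pH_final = 3.2380 + 1.4720 * 1.6760
Result: 5.7051


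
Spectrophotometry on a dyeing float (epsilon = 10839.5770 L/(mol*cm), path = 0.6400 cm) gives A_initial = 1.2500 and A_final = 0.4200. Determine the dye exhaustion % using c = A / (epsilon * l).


c_initial = A_i / (epsilon * l) = 1.2500 / (10839.5770 * 0.6400) = 1.8018e-04 mol/L
c_final = A_f / (epsilon * l) = 0.4200 / (10839.5770 * 0.6400) = 6.0542e-05 mol/L
Exhaustion = (c_initial - c_final) / c_initial * 100 = (1.8018e-04 - 6.0542e-05) / 1.8018e-04 * 100 = 66.4000 %


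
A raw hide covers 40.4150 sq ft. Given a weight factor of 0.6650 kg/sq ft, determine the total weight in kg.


Formula: Weight = area * weight_per_sqft
Substituting: Weight = 40.4150 * 0.6650
Result: 26.8760 kg


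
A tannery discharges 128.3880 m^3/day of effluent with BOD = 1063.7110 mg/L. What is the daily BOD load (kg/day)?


Formula: BOD_load = volume * conc / 1000
Substituting: BOD_load = 128.3880 * 1063.7110 / 1000
Result: 136.5677 kg/day


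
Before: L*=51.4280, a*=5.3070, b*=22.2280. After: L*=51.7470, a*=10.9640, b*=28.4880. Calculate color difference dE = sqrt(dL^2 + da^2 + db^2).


dL = 0.3190, da = 5.6570, db = 6.2600
dE = sqrt(0.3190^2 + 5.6570^2 + 6.2600^2) = 8.4434


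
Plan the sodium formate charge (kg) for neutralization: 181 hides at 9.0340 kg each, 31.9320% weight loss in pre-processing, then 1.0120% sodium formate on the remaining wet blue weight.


Total_raw = N * avg_wt = 181 * 9.0340 = 1635.1540 kg
Substrate = Total_raw * (1 - loss/100) = 1635.1540 * (1 - 31.9320/100) = 1113.0166 kg
Neutralizer = Substrate * pct / 100 = 1113.0166 * 1.0120 / 100 = 11.2637 kg


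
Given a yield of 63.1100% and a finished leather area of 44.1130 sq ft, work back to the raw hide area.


Formula: raw = finished * 100 / yield
Substituting: raw = 44.1130 * 100 / 63.1100
Result: 69.8986 sq ft


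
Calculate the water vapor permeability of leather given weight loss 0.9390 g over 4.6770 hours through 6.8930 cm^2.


Formula: WVP = loss / (area * time)
Substituting: WVP = 0.9390 / (6.8930 * 4.6770)
Result: 0.0291266 g/(cm^2*hr)


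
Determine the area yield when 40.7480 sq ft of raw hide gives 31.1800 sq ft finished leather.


Formula: Yield = finished / raw * 100
Substituting: Yield = 31.1800 / 40.7480 * 100
Result: 76.5191 %


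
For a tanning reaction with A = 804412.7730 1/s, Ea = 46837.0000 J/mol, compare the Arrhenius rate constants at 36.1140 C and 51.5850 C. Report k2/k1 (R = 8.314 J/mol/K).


T1 = 36.1140 + 273.15 = 309.2640 K; T2 = 51.5850 + 273.15 = 324.7350 K
k1 = A * exp(-Ea/(R*T1)) = 804412.7730 * exp(-46837.0000/(8.314*309.2640)) = 0.0098726 1/s
k2 = A * exp(-Ea/(R*T2)) = 804412.7730 * exp(-46837.0000/(8.314*324.7350)) = 0.0235141 1/s
k2/k1 = 0.0235141 / 0.0098726 = 2.3818


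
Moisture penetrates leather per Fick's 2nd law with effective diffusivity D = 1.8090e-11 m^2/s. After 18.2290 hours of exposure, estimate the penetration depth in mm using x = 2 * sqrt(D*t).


t = 18.2290 hr * 3600 = 65624.4000 s
D * t = 1.8090e-11 * 65624.4000 = 1.1871e-06
x = 2 * sqrt(D*t) = 2 * sqrt(1.1871e-06) = 0.00217912 m = 2.1791 mm


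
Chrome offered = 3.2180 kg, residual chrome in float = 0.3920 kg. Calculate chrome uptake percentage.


Formula: Uptake = (offered - residual) / offered * 100
Substituting: Uptake = (3.2180 - 0.3920) / 3.2180 * 100
Result: 87.8185 %
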